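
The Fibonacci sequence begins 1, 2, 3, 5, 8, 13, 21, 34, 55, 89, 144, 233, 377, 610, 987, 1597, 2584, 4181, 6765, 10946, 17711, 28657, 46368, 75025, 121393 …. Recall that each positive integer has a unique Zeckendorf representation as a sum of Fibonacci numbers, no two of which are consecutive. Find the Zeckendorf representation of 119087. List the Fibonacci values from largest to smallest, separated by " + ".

75025 + 28657 + 10946 + 4181 + 233 + 34 + 8 + 3

largest Fibonacci ≤ 119087 is 75025; 119087 − 75025 = 44062
largest Fibonacci ≤ 44062 is 28657; 44062 − 28657 = 15405
largest Fibonacci ≤ 15405 is 10946; 15405 − 10946 = 4459
largest Fibonacci ≤ 4459 is 4181; 4459 − 4181 = 278
largest Fibonacci ≤ 278 is 233; 278 − 233 = 45
largest Fibonacci ≤ 45 is 34; 45 − 34 = 11
largest Fibonacci ≤ 11 is 8; 11 − 8 = 3
largest Fibonacci ≤ 3 is 3; 3 − 3 = 0
So 119087 = 75025 + 28657 + 10946 + 4181 + 233 + 34 + 8 + 3, with no two terms consecutive in the sequence.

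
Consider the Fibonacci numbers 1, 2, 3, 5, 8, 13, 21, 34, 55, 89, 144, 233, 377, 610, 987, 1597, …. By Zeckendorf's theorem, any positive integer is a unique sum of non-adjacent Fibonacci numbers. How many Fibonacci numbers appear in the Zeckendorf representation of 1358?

6

Repeatedly subtract the largest Fibonacci number that fits:
1358 − 987 = 371
371 − 233 = 138
138 − 89 = 49
49 − 34 = 15
15 − 13 = 2
2 − 2 = 0
1358 = 987 + 233 + 89 + 34 + 13 + 2, which has 6 terms.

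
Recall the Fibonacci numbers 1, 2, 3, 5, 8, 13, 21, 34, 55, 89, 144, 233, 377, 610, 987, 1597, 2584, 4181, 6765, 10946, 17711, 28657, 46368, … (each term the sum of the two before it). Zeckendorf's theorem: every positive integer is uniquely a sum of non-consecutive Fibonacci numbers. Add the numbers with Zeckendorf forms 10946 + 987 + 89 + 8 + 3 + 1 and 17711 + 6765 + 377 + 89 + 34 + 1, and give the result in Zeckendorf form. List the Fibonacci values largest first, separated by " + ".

The two numbers are 12034 and 24977, so their sum is 37011.
28657 ≤ 37011 < 46368, so take 28657; remainder 8354
6765 ≤ 8354 < 10946, so take 6765; remainder 1589
987 ≤ 1589 < 1597, so take 987; remainder 602
377 ≤ 602 < 610, so take 377; remainder 225
144 ≤ 225 < 233, so take 144; remainder 81
55 ≤ 81 < 89, so take 55; remainder 26
21 ≤ 26 < 34, so take 21; remainder 5
5 ≤ 5 < 8, so take 5; remainder 0

28657 + 6765 + 987 + 377 + 144 + 55 + 21 + 5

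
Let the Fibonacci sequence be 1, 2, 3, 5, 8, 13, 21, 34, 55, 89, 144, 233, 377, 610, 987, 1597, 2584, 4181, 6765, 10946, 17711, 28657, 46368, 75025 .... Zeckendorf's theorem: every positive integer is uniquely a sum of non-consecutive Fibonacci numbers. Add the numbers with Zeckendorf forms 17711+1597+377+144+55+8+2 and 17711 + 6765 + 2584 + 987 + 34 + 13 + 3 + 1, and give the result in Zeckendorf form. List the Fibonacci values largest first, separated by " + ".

The two numbers are 19894 and 28098, so their sum is 47992.
Greedy algorithm:
subtract 46368 from 47992: 1624 remains
subtract 1597 from 1624: 27 remains
subtract 21 from 27: 6 remains
subtract 5 from 6: 1 remains
subtract 1 from 1: 0 remains

46368 + 1597 + 21 + 5 + 1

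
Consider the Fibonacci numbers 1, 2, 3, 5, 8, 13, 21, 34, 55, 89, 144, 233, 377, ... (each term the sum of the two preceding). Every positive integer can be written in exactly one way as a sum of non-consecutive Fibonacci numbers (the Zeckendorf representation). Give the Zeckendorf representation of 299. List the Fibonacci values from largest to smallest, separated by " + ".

233 + 55 + 8 + 3

Greedily peel off the largest Fibonacci term at each step:
subtract 233 from 299: 66 remains
subtract 55 from 66: 11 remains
subtract 8 from 11: 3 remains
subtract 3 from 3: 0 remains
So 299 = 233 + 55 + 8 + 3, with no two terms consecutive in the sequence.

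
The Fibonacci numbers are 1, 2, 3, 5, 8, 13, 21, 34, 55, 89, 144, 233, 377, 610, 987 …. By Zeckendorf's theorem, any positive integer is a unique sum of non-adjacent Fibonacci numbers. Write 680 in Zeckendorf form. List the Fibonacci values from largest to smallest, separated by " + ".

680: greatest Fibonacci not exceeding it is 610, leaving 70
70: greatest Fibonacci not exceeding it is 55, leaving 15
15: greatest Fibonacci not exceeding it is 13, leaving 2
2: greatest Fibonacci not exceeding it is 2, leaving 0
So 680 = 610 + 55 + 13 + 2, with no two terms consecutive in the sequence.

610 + 55 + 13 + 2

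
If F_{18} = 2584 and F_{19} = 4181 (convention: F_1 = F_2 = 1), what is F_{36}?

14930352

By the doubling identity F_{2k} = F_k(2F_{k+1} − F_k): F_{36} = 2584·(2·4181 − 2584) = 2584·5778 = 14930352.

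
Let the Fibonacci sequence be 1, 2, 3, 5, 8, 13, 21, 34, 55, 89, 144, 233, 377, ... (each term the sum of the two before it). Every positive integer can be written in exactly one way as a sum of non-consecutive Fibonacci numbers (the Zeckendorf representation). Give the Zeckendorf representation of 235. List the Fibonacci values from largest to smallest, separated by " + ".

235 − 233 = 2
2 − 2 = 0
So 235 = 233 + 2, with no two terms consecutive in the sequence.

233 + 2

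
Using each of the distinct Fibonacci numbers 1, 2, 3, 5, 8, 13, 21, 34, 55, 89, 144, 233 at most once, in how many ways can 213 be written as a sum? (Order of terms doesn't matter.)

Each representation comes from the Zeckendorf form by replacing some F_k with F_{k−1} + F_{k−2} where possible.
213 = 144+55+13+1 = 144+55+8+5+1 = 144+34+21+13+1 = 144+55+8+3+2+1 = 144+34+21+8+5+1 = … (4 more), for 9 in all.

9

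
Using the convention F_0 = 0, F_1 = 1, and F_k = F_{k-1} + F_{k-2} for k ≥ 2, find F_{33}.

3524578

Iterating the recurrence up to F_{28} = 317811 and F_{27} = 196418:
F_{29} = F_{28} + F_{27} = 317811 + 196418 = 514229
F_{30} = F_{29} + F_{28} = 514229 + 317811 = 832040
F_{31} = F_{30} + F_{29} = 832040 + 514229 = 1346269
F_{32} = F_{31} + F_{30} = 1346269 + 832040 = 2178309
F_{33} = F_{32} + F_{31} = 2178309 + 1346269 = 3524578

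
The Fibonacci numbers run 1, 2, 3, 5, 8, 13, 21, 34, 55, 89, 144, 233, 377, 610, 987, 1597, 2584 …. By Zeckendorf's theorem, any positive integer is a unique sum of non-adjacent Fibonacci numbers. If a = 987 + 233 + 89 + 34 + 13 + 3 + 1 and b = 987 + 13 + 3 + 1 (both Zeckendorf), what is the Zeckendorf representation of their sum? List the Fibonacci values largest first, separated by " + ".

The two numbers are 1360 and 1004, so their sum is 2364.
Repeatedly subtract the largest Fibonacci number that fits:
largest Fibonacci ≤ 2364 is 1597; 2364 − 1597 = 767
largest Fibonacci ≤ 767 is 610; 767 − 610 = 157
largest Fibonacci ≤ 157 is 144; 157 − 144 = 13
largest Fibonacci ≤ 13 is 13; 13 − 13 = 0

1597 + 610 + 144 + 13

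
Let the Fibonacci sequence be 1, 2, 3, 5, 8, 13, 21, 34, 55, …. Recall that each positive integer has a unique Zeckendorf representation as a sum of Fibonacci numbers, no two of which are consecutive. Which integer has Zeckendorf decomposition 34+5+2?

34+5+2 = 41.

41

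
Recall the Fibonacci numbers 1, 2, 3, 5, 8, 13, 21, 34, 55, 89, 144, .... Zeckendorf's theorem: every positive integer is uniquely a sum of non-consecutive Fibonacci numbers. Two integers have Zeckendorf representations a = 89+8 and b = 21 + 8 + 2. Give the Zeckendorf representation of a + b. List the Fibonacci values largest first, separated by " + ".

The two numbers are 97 and 31, so their sum is 128.
largest Fibonacci ≤ 128 is 89; 128 − 89 = 39
largest Fibonacci ≤ 39 is 34; 39 − 34 = 5
largest Fibonacci ≤ 5 is 5; 5 − 5 = 0

89 + 34 + 5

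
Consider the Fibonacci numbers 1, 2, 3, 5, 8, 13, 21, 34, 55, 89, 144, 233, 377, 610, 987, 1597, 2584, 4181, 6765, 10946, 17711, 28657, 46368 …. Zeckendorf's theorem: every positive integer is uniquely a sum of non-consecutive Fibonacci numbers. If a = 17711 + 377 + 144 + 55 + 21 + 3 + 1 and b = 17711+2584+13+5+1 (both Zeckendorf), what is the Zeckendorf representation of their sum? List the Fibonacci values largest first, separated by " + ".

28657 + 6765 + 2584 + 610 + 8 + 2

The two numbers are 18312 and 20314, so their sum is 38626.
Greedily peel off the largest Fibonacci term at each step:
28657 ≤ 38626 < 46368, so take 28657; remainder 9969
6765 ≤ 9969 < 10946, so take 6765; remainder 3204
2584 ≤ 3204 < 4181, so take 2584; remainder 620
610 ≤ 620 < 987, so take 610; remainder 10
8 ≤ 10 < 13, so take 8; remainder 2
2 ≤ 2 < 3, so take 2; remainder 0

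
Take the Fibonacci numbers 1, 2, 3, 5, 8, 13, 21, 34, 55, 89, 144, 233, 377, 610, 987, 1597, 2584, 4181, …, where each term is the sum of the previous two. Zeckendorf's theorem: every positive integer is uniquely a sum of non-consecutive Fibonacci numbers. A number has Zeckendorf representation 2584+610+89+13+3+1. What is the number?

2584+610+89+13+3+1 = 3300.

3300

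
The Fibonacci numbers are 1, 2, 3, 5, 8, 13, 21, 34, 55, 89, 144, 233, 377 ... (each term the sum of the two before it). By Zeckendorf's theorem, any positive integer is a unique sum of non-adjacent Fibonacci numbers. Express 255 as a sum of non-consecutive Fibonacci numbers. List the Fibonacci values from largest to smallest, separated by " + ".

255: greatest Fibonacci not exceeding it is 233, leaving 22
22: greatest Fibonacci not exceeding it is 21, leaving 1
1: greatest Fibonacci not exceeding it is 1, leaving 0
So 255 = 233 + 21 + 1, with no two terms consecutive in the sequence.

233 + 21 + 1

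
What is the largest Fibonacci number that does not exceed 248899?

196418 ≤ 248899 < 317811, so the largest Fibonacci number not exceeding 248899 is 196418.

196418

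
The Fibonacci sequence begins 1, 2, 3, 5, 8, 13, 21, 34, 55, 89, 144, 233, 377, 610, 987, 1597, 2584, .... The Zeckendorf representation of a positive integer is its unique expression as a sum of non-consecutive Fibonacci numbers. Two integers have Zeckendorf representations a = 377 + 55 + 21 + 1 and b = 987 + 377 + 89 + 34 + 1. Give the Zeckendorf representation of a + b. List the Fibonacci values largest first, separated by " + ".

1597 + 233 + 89 + 21 + 2

The two numbers are 454 and 1488, so their sum is 1942.
Greedy algorithm:
take 1597 (≤ 1942); 1942 − 1597 = 345
take 233 (≤ 345); 345 − 233 = 112
take 89 (≤ 112); 112 − 89 = 23
take 21 (≤ 23); 23 − 21 = 2
take 2 (≤ 2); 2 − 2 = 0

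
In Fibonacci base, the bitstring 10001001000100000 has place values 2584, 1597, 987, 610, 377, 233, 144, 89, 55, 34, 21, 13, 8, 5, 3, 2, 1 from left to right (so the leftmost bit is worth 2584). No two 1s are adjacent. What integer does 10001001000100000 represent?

3063

Summing the place values of the 1 bits: 2584 + 377 + 89 + 13 = 3063.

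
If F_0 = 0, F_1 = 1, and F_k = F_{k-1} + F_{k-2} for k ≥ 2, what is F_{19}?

4181

Iterating the recurrence up to F_{13} = 233 and F_{12} = 144:
F_{14} = F_{13} + F_{12} = 233 + 144 = 377
F_{15} = F_{14} + F_{13} = 377 + 233 = 610
F_{16} = F_{15} + F_{14} = 610 + 377 = 987
F_{17} = F_{16} + F_{15} = 987 + 610 = 1597
F_{18} = F_{17} + F_{16} = 1597 + 987 = 2584
F_{19} = F_{18} + F_{17} = 2584 + 1597 = 4181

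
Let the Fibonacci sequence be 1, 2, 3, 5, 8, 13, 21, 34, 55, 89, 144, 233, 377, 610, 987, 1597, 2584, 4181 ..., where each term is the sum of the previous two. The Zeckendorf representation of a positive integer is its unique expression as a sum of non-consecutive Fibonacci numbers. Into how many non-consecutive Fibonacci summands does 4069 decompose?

Greedily peel off the largest Fibonacci term at each step:
largest Fibonacci ≤ 4069 is 2584; 4069 − 2584 = 1485
largest Fibonacci ≤ 1485 is 987; 1485 − 987 = 498
largest Fibonacci ≤ 498 is 377; 498 − 377 = 121
largest Fibonacci ≤ 121 is 89; 121 − 89 = 32
largest Fibonacci ≤ 32 is 21; 32 − 21 = 11
largest Fibonacci ≤ 11 is 8; 11 − 8 = 3
largest Fibonacci ≤ 3 is 3; 3 − 3 = 0
4069 = 2584 + 987 + 377 + 89 + 21 + 8 + 3, which has 7 terms.

7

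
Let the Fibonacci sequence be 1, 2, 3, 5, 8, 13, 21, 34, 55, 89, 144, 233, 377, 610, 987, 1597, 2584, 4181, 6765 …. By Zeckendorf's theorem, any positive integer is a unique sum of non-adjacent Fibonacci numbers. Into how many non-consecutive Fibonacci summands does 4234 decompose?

Greedy algorithm:
4234 − 4181 = 53
53 − 34 = 19
19 − 13 = 6
6 − 5 = 1
1 − 1 = 0
4234 = 4181 + 34 + 13 + 5 + 1, which has 5 terms.

5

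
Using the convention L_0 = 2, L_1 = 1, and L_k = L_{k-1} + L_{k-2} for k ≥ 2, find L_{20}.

Iterating the recurrence up to L_{14} = 843 and L_{13} = 521:
L_{15} = L_{14} + L_{13} = 843 + 521 = 1364
L_{16} = L_{15} + L_{14} = 1364 + 843 = 2207
L_{17} = L_{16} + L_{15} = 2207 + 1364 = 3571
L_{18} = L_{17} + L_{16} = 3571 + 2207 = 5778
L_{19} = L_{18} + L_{17} = 5778 + 3571 = 9349
L_{20} = L_{19} + L_{18} = 9349 + 5778 = 15127

15127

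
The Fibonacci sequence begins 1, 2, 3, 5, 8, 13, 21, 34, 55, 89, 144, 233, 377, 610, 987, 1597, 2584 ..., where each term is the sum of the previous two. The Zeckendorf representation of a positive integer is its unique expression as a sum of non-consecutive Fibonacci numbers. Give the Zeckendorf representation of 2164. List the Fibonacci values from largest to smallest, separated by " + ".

1597 + 377 + 144 + 34 + 8 + 3 + 1

Greedily peel off the largest Fibonacci term at each step:
largest Fibonacci ≤ 2164 is 1597; 2164 − 1597 = 567
largest Fibonacci ≤ 567 is 377; 567 − 377 = 190
largest Fibonacci ≤ 190 is 144; 190 − 144 = 46
largest Fibonacci ≤ 46 is 34; 46 − 34 = 12
largest Fibonacci ≤ 12 is 8; 12 − 8 = 4
largest Fibonacci ≤ 4 is 3; 4 − 3 = 1
largest Fibonacci ≤ 1 is 1; 1 − 1 = 0
So 2164 = 1597 + 377 + 144 + 34 + 8 + 3 + 1, with no two terms consecutive in the sequence.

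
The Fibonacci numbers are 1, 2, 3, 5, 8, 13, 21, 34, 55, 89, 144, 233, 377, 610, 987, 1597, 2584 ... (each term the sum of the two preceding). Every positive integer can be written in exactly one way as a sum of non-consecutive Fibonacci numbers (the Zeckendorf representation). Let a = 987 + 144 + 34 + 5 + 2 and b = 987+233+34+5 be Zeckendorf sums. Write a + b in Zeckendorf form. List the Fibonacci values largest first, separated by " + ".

1597 + 610 + 144 + 55 + 21 + 3 + 1

The two numbers are 1172 and 1259, so their sum is 2431.
1597 ≤ 2431 < 2584, so take 1597; remainder 834
610 ≤ 834 < 987, so take 610; remainder 224
144 ≤ 224 < 233, so take 144; remainder 80
55 ≤ 80 < 89, so take 55; remainder 25
21 ≤ 25 < 34, so take 21; remainder 4
3 ≤ 4 < 5, so take 3; remainder 1
1 ≤ 1 < 2, so take 1; remainder 0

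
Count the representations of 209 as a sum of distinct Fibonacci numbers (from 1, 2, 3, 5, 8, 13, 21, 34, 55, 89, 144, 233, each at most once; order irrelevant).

8

209 = 144+55+8+2 = 144+55+5+3+2 = 144+34+21+8+2 = 144+34+21+5+3+2 = 89+55+34+21+8+2 = … (3 more), for 8 in all.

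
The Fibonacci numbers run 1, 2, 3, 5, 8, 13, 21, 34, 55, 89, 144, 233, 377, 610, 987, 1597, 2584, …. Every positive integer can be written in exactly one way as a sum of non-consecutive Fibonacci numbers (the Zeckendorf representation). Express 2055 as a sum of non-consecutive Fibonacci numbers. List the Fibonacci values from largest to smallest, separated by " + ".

1597 + 377 + 55 + 21 + 5

Repeatedly subtract the largest Fibonacci number that fits:
largest Fibonacci ≤ 2055 is 1597; 2055 − 1597 = 458
largest Fibonacci ≤ 458 is 377; 458 − 377 = 81
largest Fibonacci ≤ 81 is 55; 81 − 55 = 26
largest Fibonacci ≤ 26 is 21; 26 − 21 = 5
largest Fibonacci ≤ 5 is 5; 5 − 5 = 0
So 2055 = 1597 + 377 + 55 + 21 + 5, with no two terms consecutive in the sequence.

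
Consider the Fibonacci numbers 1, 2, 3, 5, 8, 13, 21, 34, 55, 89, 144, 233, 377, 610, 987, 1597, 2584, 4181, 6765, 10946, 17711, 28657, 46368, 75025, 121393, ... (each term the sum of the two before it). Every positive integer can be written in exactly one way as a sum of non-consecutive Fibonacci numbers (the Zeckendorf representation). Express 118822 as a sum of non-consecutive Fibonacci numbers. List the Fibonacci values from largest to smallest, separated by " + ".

75025 + 28657 + 10946 + 4181 + 13

118822: greatest Fibonacci not exceeding it is 75025, leaving 43797
43797: greatest Fibonacci not exceeding it is 28657, leaving 15140
15140: greatest Fibonacci not exceeding it is 10946, leaving 4194
4194: greatest Fibonacci not exceeding it is 4181, leaving 13
13: greatest Fibonacci not exceeding it is 13, leaving 0
So 118822 = 75025 + 28657 + 10946 + 4181 + 13, with no two terms consecutive in the sequence.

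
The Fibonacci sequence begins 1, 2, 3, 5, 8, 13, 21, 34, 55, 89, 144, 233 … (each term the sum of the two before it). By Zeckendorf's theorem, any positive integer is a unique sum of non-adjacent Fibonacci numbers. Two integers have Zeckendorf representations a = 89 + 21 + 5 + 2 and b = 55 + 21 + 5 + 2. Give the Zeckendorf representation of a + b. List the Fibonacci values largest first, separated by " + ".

144 + 55 + 1

The two numbers are 117 and 83, so their sum is 200.
Greedily peel off the largest Fibonacci term at each step:
200 − 144 = 56
56 − 55 = 1
1 − 1 = 0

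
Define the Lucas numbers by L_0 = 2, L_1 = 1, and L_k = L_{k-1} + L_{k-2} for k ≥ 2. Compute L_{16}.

2207

Iterating the recurrence up to L_{10} = 123 and L_{9} = 76:
L_{11} = L_{10} + L_{9} = 123 + 76 = 199
L_{12} = L_{11} + L_{10} = 199 + 123 = 322
L_{13} = L_{12} + L_{11} = 322 + 199 = 521
L_{14} = L_{13} + L_{12} = 521 + 322 = 843
L_{15} = L_{14} + L_{13} = 843 + 521 = 1364
L_{16} = L_{15} + L_{14} = 1364 + 843 = 2207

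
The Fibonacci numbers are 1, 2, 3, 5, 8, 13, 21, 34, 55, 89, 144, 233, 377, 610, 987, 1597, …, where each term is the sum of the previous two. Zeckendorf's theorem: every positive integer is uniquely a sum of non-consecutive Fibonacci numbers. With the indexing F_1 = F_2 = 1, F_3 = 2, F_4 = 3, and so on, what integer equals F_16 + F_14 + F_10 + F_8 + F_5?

F_16 + F_14 + F_10 + F_8 + F_5 = 987 + 377 + 55 + 21 + 5 = 1445.

1445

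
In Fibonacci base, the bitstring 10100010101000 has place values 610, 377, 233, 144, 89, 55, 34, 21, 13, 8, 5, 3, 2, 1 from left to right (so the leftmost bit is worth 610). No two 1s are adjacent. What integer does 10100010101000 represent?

895

Summing the place values of the 1 bits: 610 + 233 + 34 + 13 + 5 = 895.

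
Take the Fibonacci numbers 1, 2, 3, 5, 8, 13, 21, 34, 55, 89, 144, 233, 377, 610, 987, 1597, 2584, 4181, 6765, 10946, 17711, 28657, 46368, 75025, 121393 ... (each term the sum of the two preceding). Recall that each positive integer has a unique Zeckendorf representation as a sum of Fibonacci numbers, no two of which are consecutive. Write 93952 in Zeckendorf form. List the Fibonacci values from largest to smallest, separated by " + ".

subtract 75025 from 93952: 18927 remains
subtract 17711 from 18927: 1216 remains
subtract 987 from 1216: 229 remains
subtract 144 from 229: 85 remains
subtract 55 from 85: 30 remains
subtract 21 from 30: 9 remains
subtract 8 from 9: 1 remains
subtract 1 from 1: 0 remains
So 93952 = 75025 + 17711 + 987 + 144 + 55 + 21 + 8 + 1, with no two terms consecutive in the sequence.

75025 + 17711 + 987 + 144 + 55 + 21 + 8 + 1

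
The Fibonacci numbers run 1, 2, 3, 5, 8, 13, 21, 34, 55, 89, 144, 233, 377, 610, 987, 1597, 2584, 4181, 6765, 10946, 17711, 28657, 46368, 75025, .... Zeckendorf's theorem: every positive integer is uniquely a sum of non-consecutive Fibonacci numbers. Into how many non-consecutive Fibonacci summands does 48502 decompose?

Repeatedly subtract the largest Fibonacci number that fits:
largest Fibonacci ≤ 48502 is 46368; 48502 − 46368 = 2134
largest Fibonacci ≤ 2134 is 1597; 2134 − 1597 = 537
largest Fibonacci ≤ 537 is 377; 537 − 377 = 160
largest Fibonacci ≤ 160 is 144; 160 − 144 = 16
largest Fibonacci ≤ 16 is 13; 16 − 13 = 3
largest Fibonacci ≤ 3 is 3; 3 − 3 = 0
48502 = 46368 + 1597 + 377 + 144 + 13 + 3, which has 6 terms.

6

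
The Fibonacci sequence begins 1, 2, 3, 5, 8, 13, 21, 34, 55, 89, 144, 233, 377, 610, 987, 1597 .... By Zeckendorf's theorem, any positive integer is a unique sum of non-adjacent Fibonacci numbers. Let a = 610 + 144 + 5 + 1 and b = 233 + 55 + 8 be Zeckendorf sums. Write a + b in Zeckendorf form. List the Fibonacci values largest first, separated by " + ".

The two numbers are 760 and 296, so their sum is 1056.
Repeatedly subtract the largest Fibonacci number that fits:
take 987 (≤ 1056); 1056 − 987 = 69
take 55 (≤ 69); 69 − 55 = 14
take 13 (≤ 14); 14 − 13 = 1
take 1 (≤ 1); 1 − 1 = 0

987 + 55 + 13 + 1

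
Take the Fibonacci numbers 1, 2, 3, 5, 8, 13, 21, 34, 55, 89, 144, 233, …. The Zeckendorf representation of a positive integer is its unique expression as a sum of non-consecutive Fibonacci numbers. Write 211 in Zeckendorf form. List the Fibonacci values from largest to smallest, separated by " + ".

subtract 144 from 211: 67 remains
subtract 55 from 67: 12 remains
subtract 8 from 12: 4 remains
subtract 3 from 4: 1 remains
subtract 1 from 1: 0 remains
So 211 = 144 + 55 + 8 + 3 + 1, with no two terms consecutive in the sequence.

144 + 55 + 8 + 3 + 1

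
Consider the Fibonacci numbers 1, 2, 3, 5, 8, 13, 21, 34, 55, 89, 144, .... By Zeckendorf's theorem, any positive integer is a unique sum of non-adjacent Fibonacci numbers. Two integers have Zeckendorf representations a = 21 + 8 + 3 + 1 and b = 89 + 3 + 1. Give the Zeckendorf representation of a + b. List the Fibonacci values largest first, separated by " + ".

89 + 34 + 3

The two numbers are 33 and 93, so their sum is 126.
Greedily peel off the largest Fibonacci term at each step:
largest Fibonacci ≤ 126 is 89; 126 − 89 = 37
largest Fibonacci ≤ 37 is 34; 37 − 34 = 3
largest Fibonacci ≤ 3 is 3; 3 − 3 = 0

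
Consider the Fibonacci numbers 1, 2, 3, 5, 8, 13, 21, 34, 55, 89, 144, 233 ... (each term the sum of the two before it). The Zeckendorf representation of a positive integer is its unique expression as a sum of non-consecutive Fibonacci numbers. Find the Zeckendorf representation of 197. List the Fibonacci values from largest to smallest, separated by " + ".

144 + 34 + 13 + 5 + 1

Repeatedly subtract the largest Fibonacci number that fits:
take 144 (≤ 197); 197 − 144 = 53
take 34 (≤ 53); 53 − 34 = 19
take 13 (≤ 19); 19 − 13 = 6
take 5 (≤ 6); 6 − 5 = 1
take 1 (≤ 1); 1 − 1 = 0
So 197 = 144 + 34 + 13 + 5 + 1, with no two terms consecutive in the sequence.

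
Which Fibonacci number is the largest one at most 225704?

196418

196418 ≤ 225704 < 317811, so the largest Fibonacci number not exceeding 225704 is 196418.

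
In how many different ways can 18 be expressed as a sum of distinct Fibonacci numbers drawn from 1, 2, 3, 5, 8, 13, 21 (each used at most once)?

18 = 13+5 = 13+3+2 = 8+5+3+2 — 3 representations.

3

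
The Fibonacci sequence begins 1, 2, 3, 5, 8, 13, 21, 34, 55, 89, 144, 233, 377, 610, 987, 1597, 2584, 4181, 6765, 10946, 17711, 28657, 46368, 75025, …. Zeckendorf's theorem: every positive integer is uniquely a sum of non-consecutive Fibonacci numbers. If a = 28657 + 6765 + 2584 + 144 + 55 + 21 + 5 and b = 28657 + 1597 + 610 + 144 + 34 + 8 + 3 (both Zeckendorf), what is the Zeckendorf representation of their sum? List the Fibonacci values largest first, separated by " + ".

The two numbers are 38231 and 31053, so their sum is 69284.
69284 − 46368 = 22916
22916 − 17711 = 5205
5205 − 4181 = 1024
1024 − 987 = 37
37 − 34 = 3
3 − 3 = 0

46368 + 17711 + 4181 + 987 + 34 + 3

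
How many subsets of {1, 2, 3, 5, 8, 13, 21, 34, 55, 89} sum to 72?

4

Starting from the Zeckendorf form and repeatedly splitting a term F_k into F_{k−1} + F_{k−2} (when neither is already used) reaches every representation.
72 = 55+13+3+1 = 55+8+5+3+1 = 34+21+13+3+1 = … (1 more), for 4 in all.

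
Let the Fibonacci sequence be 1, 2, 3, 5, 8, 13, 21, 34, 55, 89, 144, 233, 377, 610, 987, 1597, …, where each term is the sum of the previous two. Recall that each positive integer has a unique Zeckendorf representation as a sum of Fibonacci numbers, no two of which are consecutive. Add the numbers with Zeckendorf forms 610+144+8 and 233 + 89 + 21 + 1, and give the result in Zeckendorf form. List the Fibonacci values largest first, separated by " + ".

987 + 89 + 21 + 8 + 1

The two numbers are 762 and 344, so their sum is 1106.
Greedily peel off the largest Fibonacci term at each step:
1106: greatest Fibonacci not exceeding it is 987, leaving 119
119: greatest Fibonacci not exceeding it is 89, leaving 30
30: greatest Fibonacci not exceeding it is 21, leaving 9
9: greatest Fibonacci not exceeding it is 8, leaving 1
1: greatest Fibonacci not exceeding it is 1, leaving 0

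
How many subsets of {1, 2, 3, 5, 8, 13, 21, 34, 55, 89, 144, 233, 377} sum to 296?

16

Starting from the Zeckendorf form and repeatedly splitting a term F_k into F_{k−1} + F_{k−2} (when neither is already used) reaches every representation.
296 = 233+55+8 = 233+55+5+3 = 233+34+21+8 = 144+89+55+8 = … (12 more), for 16 in all.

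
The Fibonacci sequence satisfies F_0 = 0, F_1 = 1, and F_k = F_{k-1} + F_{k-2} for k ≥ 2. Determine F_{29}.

Iterating the recurrence up to F_{24} = 46368 and F_{23} = 28657:
F_{25} = F_{24} + F_{23} = 46368 + 28657 = 75025
F_{26} = F_{25} + F_{24} = 75025 + 46368 = 121393
F_{27} = F_{26} + F_{25} = 121393 + 75025 = 196418
F_{28} = F_{27} + F_{26} = 196418 + 121393 = 317811
F_{29} = F_{28} + F_{27} = 317811 + 196418 = 514229

514229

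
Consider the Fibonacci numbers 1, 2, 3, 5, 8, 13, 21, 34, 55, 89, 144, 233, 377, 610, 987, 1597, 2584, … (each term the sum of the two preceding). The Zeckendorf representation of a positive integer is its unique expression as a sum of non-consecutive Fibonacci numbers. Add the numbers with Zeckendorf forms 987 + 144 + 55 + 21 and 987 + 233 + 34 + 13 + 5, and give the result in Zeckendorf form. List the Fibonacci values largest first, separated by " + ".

1597 + 610 + 233 + 34 + 5

The two numbers are 1207 and 1272, so their sum is 2479.
Greedy algorithm:
1597 ≤ 2479 < 2584, so take 1597; remainder 882
610 ≤ 882 < 987, so take 610; remainder 272
233 ≤ 272 < 377, so take 233; remainder 39
34 ≤ 39 < 55, so take 34; remainder 5
5 ≤ 5 < 8, so take 5; remainder 0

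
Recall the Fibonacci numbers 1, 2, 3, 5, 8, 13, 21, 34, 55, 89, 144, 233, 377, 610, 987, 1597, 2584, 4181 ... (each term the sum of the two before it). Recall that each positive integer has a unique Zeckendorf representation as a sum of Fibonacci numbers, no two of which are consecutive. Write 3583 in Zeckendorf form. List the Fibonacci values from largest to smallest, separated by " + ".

Repeatedly subtract the largest Fibonacci number that fits:
largest Fibonacci ≤ 3583 is 2584; 3583 − 2584 = 999
largest Fibonacci ≤ 999 is 987; 999 − 987 = 12
largest Fibonacci ≤ 12 is 8; 12 − 8 = 4
largest Fibonacci ≤ 4 is 3; 4 − 3 = 1
largest Fibonacci ≤ 1 is 1; 1 − 1 = 0
So 3583 = 2584 + 987 + 8 + 3 + 1, with no two terms consecutive in the sequence.

2584 + 987 + 8 + 3 + 1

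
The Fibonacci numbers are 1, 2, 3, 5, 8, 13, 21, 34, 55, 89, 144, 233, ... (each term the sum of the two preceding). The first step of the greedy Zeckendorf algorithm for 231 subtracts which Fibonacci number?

144 ≤ 231 < 233, so the largest Fibonacci number not exceeding 231 is 144.

144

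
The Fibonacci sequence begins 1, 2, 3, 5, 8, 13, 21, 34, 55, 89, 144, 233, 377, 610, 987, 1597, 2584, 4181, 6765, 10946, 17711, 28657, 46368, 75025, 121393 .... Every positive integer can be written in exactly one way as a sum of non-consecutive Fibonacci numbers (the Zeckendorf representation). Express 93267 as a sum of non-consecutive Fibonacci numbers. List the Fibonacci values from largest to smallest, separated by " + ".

largest Fibonacci ≤ 93267 is 75025; 93267 − 75025 = 18242
largest Fibonacci ≤ 18242 is 17711; 18242 − 17711 = 531
largest Fibonacci ≤ 531 is 377; 531 − 377 = 154
largest Fibonacci ≤ 154 is 144; 154 − 144 = 10
largest Fibonacci ≤ 10 is 8; 10 − 8 = 2
largest Fibonacci ≤ 2 is 2; 2 − 2 = 0
So 93267 = 75025 + 17711 + 377 + 144 + 8 + 2, with no two terms consecutive in the sequence.

75025 + 17711 + 377 + 144 + 8 + 2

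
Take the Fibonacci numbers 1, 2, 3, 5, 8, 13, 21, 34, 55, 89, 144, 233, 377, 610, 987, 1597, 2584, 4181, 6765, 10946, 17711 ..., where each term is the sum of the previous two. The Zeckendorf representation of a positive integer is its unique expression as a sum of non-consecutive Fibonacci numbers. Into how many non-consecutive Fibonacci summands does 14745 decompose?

take 10946 (≤ 14745); 14745 − 10946 = 3799
take 2584 (≤ 3799); 3799 − 2584 = 1215
take 987 (≤ 1215); 1215 − 987 = 228
take 144 (≤ 228); 228 − 144 = 84
take 55 (≤ 84); 84 − 55 = 29
take 21 (≤ 29); 29 − 21 = 8
take 8 (≤ 8); 8 − 8 = 0
14745 = 10946 + 2584 + 987 + 144 + 55 + 21 + 8, which has 7 terms.

7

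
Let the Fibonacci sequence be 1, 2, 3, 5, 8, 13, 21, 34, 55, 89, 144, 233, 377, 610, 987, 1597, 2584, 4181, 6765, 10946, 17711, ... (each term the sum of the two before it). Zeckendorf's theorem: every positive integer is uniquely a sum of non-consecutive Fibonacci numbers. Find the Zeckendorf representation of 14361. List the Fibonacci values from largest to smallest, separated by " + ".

Greedily peel off the largest Fibonacci term at each step:
10946 ≤ 14361 < 17711, so take 10946; remainder 3415
2584 ≤ 3415 < 4181, so take 2584; remainder 831
610 ≤ 831 < 987, so take 610; remainder 221
144 ≤ 221 < 233, so take 144; remainder 77
55 ≤ 77 < 89, so take 55; remainder 22
21 ≤ 22 < 34, so take 21; remainder 1
1 ≤ 1 < 2, so take 1; remainder 0
So 14361 = 10946 + 2584 + 610 + 144 + 55 + 21 + 1, with no two terms consecutive in the sequence.

10946 + 2584 + 610 + 144 + 55 + 21 + 1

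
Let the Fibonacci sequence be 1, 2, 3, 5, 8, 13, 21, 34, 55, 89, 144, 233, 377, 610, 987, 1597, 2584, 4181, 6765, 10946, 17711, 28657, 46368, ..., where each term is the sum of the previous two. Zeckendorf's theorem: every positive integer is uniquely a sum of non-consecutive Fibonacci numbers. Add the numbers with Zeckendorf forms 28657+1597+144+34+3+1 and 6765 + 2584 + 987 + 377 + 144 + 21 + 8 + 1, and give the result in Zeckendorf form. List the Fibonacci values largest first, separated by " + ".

The two numbers are 30436 and 10887, so their sum is 41323.
41323: greatest Fibonacci not exceeding it is 28657, leaving 12666
12666: greatest Fibonacci not exceeding it is 10946, leaving 1720
1720: greatest Fibonacci not exceeding it is 1597, leaving 123
123: greatest Fibonacci not exceeding it is 89, leaving 34
34: greatest Fibonacci not exceeding it is 34, leaving 0

28657 + 10946 + 1597 + 89 + 34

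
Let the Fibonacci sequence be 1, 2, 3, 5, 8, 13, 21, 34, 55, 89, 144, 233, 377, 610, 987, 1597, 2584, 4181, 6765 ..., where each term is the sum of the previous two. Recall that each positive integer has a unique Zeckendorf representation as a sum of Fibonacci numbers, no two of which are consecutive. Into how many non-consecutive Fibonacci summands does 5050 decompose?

5050 − 4181 = 869
869 − 610 = 259
259 − 233 = 26
26 − 21 = 5
5 − 5 = 0
5050 = 4181 + 610 + 233 + 21 + 5, which has 5 terms.

5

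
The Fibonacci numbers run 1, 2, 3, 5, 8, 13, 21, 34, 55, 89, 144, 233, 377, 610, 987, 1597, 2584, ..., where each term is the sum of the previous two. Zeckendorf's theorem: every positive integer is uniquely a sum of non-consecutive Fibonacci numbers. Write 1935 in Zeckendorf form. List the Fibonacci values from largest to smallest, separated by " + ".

1597 + 233 + 89 + 13 + 3

1935 − 1597 = 338
338 − 233 = 105
105 − 89 = 16
16 − 13 = 3
3 − 3 = 0
So 1935 = 1597 + 233 + 89 + 13 + 3, with no two terms consecutive in the sequence.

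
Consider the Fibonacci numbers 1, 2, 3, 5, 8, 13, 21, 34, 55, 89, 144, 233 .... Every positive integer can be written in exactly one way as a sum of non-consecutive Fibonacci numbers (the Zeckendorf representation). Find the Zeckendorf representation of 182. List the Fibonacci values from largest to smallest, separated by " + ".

144 + 34 + 3 + 1

Repeatedly subtract the largest Fibonacci number that fits:
182: greatest Fibonacci not exceeding it is 144, leaving 38
38: greatest Fibonacci not exceeding it is 34, leaving 4
4: greatest Fibonacci not exceeding it is 3, leaving 1
1: greatest Fibonacci not exceeding it is 1, leaving 0
So 182 = 144 + 34 + 3 + 1, with no two terms consecutive in the sequence.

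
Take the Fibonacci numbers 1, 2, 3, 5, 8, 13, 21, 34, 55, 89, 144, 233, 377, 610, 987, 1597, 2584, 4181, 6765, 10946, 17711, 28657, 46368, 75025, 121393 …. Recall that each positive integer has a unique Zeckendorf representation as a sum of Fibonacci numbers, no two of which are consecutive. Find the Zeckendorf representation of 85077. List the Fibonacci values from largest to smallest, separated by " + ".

75025 + 6765 + 2584 + 610 + 89 + 3 + 1

Repeatedly subtract the largest Fibonacci number that fits:
take 75025 (≤ 85077); 85077 − 75025 = 10052
take 6765 (≤ 10052); 10052 − 6765 = 3287
take 2584 (≤ 3287); 3287 − 2584 = 703
take 610 (≤ 703); 703 − 610 = 93
take 89 (≤ 93); 93 − 89 = 4
take 3 (≤ 4); 4 − 3 = 1
take 1 (≤ 1); 1 − 1 = 0
So 85077 = 75025 + 6765 + 2584 + 610 + 89 + 3 + 1, with no two terms consecutive in the sequence.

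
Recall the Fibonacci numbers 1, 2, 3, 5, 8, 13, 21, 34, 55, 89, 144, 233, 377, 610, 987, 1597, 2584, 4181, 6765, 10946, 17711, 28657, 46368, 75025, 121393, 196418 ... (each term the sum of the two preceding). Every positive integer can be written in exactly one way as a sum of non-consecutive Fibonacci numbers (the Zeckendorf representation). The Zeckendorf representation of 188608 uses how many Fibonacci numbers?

Greedy algorithm:
take 121393 (≤ 188608); 188608 − 121393 = 67215
take 46368 (≤ 67215); 67215 − 46368 = 20847
take 17711 (≤ 20847); 20847 − 17711 = 3136
take 2584 (≤ 3136); 3136 − 2584 = 552
take 377 (≤ 552); 552 − 377 = 175
take 144 (≤ 175); 175 − 144 = 31
take 21 (≤ 31); 31 − 21 = 10
take 8 (≤ 10); 10 − 8 = 2
take 2 (≤ 2); 2 − 2 = 0
188608 = 121393 + 46368 + 17711 + 2584 + 377 + 144 + 21 + 8 + 2, which has 9 terms.

9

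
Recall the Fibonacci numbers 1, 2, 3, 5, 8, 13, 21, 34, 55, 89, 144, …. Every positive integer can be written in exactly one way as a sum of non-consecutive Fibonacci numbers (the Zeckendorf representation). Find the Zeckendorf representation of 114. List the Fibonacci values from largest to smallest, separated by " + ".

89 ≤ 114 < 144, so take 89; remainder 25
21 ≤ 25 < 34, so take 21; remainder 4
3 ≤ 4 < 5, so take 3; remainder 1
1 ≤ 1 < 2, so take 1; remainder 0
So 114 = 89 + 21 + 3 + 1, with no two terms consecutive in the sequence.

89 + 21 + 3 + 1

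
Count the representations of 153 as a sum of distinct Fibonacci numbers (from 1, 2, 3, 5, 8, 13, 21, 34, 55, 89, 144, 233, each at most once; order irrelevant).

7

153 = 144+8+1 = 144+5+3+1 = 89+55+8+1 = … (4 more), for 7 in all.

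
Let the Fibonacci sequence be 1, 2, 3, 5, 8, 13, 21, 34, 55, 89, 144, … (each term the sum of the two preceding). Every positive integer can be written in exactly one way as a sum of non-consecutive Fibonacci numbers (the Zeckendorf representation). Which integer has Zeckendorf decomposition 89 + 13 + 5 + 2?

89 + 13 + 5 + 2 = 109.

109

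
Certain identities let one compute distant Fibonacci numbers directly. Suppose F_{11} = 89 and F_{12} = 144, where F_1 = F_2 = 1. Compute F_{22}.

By the doubling identity F_{2k} = F_k(2F_{k+1} − F_k): F_{22} = 89·(2·144 − 89) = 89·199 = 17711.

17711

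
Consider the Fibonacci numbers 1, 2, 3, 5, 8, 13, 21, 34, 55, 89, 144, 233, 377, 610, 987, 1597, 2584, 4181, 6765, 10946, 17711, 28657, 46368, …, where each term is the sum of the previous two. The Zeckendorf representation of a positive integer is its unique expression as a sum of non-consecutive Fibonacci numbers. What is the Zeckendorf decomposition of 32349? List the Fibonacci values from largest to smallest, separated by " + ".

32349: greatest Fibonacci not exceeding it is 28657, leaving 3692
3692: greatest Fibonacci not exceeding it is 2584, leaving 1108
1108: greatest Fibonacci not exceeding it is 987, leaving 121
121: greatest Fibonacci not exceeding it is 89, leaving 32
32: greatest Fibonacci not exceeding it is 21, leaving 11
11: greatest Fibonacci not exceeding it is 8, leaving 3
3: greatest Fibonacci not exceeding it is 3, leaving 0
So 32349 = 28657 + 2584 + 987 + 89 + 21 + 8 + 3, with no two terms consecutive in the sequence.

28657 + 2584 + 987 + 89 + 21 + 8 + 3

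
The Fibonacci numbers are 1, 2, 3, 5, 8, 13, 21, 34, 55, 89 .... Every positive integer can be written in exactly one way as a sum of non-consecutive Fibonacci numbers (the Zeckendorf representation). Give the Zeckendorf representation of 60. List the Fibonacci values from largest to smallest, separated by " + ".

55 + 5

Greedy algorithm:
60: greatest Fibonacci not exceeding it is 55, leaving 5
5: greatest Fibonacci not exceeding it is 5, leaving 0
So 60 = 55 + 5, with no two terms consecutive in the sequence.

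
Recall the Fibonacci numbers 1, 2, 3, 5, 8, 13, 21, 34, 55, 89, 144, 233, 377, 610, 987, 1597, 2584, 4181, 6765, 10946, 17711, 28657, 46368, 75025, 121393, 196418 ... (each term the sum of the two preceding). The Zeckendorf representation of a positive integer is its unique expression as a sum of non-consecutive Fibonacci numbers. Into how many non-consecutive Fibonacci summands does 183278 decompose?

Repeatedly subtract the largest Fibonacci number that fits:
183278 − 121393 = 61885
61885 − 46368 = 15517
15517 − 10946 = 4571
4571 − 4181 = 390
390 − 377 = 13
13 − 13 = 0
183278 = 121393 + 46368 + 10946 + 4181 + 377 + 13, which has 6 terms.

6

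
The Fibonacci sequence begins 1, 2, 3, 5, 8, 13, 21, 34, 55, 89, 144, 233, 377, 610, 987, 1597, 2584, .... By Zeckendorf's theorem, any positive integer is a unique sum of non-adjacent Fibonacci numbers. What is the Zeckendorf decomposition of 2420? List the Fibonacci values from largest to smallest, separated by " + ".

1597 + 610 + 144 + 55 + 13 + 1

Greedy algorithm:
2420 − 1597 = 823
823 − 610 = 213
213 − 144 = 69
69 − 55 = 14
14 − 13 = 1
1 − 1 = 0
So 2420 = 1597 + 610 + 144 + 55 + 13 + 1, with no two terms consecutive in the sequence.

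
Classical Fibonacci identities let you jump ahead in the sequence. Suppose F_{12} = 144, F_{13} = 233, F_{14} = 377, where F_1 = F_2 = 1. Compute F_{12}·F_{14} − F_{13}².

144·377 − 233² = 54288 − 54289 = -1. (Cassini's identity: F_{k−1}F_{k+1} − F_k² = (−1)^k.)

-1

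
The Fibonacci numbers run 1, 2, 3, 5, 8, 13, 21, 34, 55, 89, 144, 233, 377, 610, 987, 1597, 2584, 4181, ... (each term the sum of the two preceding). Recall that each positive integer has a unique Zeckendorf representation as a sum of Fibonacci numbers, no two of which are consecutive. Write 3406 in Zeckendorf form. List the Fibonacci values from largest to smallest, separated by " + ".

2584 + 610 + 144 + 55 + 13

subtract 2584 from 3406: 822 remains
subtract 610 from 822: 212 remains
subtract 144 from 212: 68 remains
subtract 55 from 68: 13 remains
subtract 13 from 13: 0 remains
So 3406 = 2584 + 610 + 144 + 55 + 13, with no two terms consecutive in the sequence.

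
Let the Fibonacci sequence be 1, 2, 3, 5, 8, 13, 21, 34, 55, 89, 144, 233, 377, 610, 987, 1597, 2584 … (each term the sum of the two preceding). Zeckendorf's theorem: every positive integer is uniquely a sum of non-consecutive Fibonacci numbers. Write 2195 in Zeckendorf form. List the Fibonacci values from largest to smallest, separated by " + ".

1597 + 377 + 144 + 55 + 21 + 1

2195: greatest Fibonacci not exceeding it is 1597, leaving 598
598: greatest Fibonacci not exceeding it is 377, leaving 221
221: greatest Fibonacci not exceeding it is 144, leaving 77
77: greatest Fibonacci not exceeding it is 55, leaving 22
22: greatest Fibonacci not exceeding it is 21, leaving 1
1: greatest Fibonacci not exceeding it is 1, leaving 0
So 2195 = 1597 + 377 + 144 + 55 + 21 + 1, with no two terms consecutive in the sequence.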